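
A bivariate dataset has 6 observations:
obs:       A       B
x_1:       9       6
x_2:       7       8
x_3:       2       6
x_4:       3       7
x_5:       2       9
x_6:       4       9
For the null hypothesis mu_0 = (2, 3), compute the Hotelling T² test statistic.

Step 1 — sample mean vector:
  mean(A) = (9 + 7 + 2 + 3 + 2 + 4) / 6 = 27/6 = 4.5
  mean(B) = (6 + 8 + 6 + 7 + 9 + 9) / 6 = 45/6 = 7.5
  x̄ = (4.5, 7.5),  deviation x̄ - mu_0 = (4.5, 7.5) - (2, 3) = (2.5, 4.5).

Step 2 — sample covariance matrix, S[i,j] = (1/(n-1)) · Σ_k (x_{k,i} - mean_i) · (x_{k,j} - mean_j), divisor n-1 = 5:
  S[A,A] = ((4.5)·(4.5) + (2.5)·(2.5) + (-2.5)·(-2.5) + (-1.5)·(-1.5) + (-2.5)·(-2.5) + (-0.5)·(-0.5)) / 5 = 41.5/5 = 8.3
  S[A,B] = ((4.5)·(-1.5) + (2.5)·(0.5) + (-2.5)·(-1.5) + (-1.5)·(-0.5) + (-2.5)·(1.5) + (-0.5)·(1.5)) / 5 = -5.5/5 = -1.1
  S[B,B] = ((-1.5)·(-1.5) + (0.5)·(0.5) + (-1.5)·(-1.5) + (-0.5)·(-0.5) + (1.5)·(1.5) + (1.5)·(1.5)) / 5 = 9.5/5 = 1.9
  S = [[8.3, -1.1],
 [-1.1, 1.9]].

Step 3 — invert S. det(S) = 8.3·1.9 - (-1.1)² = 14.56.
  S^{-1} = (1/det) · [[d, -b], [-b, a]] = [[0.1305, 0.0755],
 [0.0755, 0.5701]].

Step 4 — quadratic form (x̄ - mu_0)^T · S^{-1} · (x̄ - mu_0):
  S^{-1} · (x̄ - mu_0) = (0.6662, 2.7541),
  (x̄ - mu_0)^T · [...] = (2.5)·(0.6662) + (4.5)·(2.7541) = 14.0591.

Step 5 — scale by n: T² = 6 · 14.0591 = 84.3544.

T² ≈ 84.3544


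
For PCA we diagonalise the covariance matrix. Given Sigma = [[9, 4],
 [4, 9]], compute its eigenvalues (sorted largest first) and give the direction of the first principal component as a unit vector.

Step 1 — characteristic polynomial of 2×2 Sigma:
  det(Sigma - λI) = λ² - trace · λ + det = 0.
  trace = 9 + 9 = 18, det = 9·9 - (4)² = 65.
Step 2 — discriminant:
  Δ = trace² - 4·det = 324 - 260 = 64.
Step 3 — eigenvalues:
  λ = (trace ± √Δ)/2 = (18 ± 8)/2,
  λ_1 = 13,  λ_2 = 5.

Step 4 — unit eigenvector for λ_1: solve (Sigma - λ_1 I)v = 0. First row:
  (9 - 13)·v_x + (4)·v_y = 0, i.e. (-4)·v_x + (4)·v_y = 0,
  so v ∝ (b, λ_1 - a) = (4, 4) = u.
  ||u|| = √((4)² + (4)²) = √(32) ≈ 5.6569,
  v_1 = u/||u|| ≈ (0.7071, 0.7071) (||v_1|| = 1).

λ_1 = 13,  λ_2 = 5;  v_1 ≈ (0.7071, 0.7071)


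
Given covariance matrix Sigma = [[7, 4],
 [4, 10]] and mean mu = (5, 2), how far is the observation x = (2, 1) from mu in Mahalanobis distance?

Step 1 — centre the observation: (x - mu) = (-3, -1).

Step 2 — invert Sigma. det(Sigma) = 7·10 - (4)² = 54.
  Sigma^{-1} = (1/det) · [[d, -b], [-b, a]] = [[0.1852, -0.0741],
 [-0.0741, 0.1296]].

Step 3 — form the quadratic (x - mu)^T · Sigma^{-1} · (x - mu):
  Sigma^{-1} · (x - mu) = (-0.4815, 0.0926).
  (x - mu)^T · [Sigma^{-1} · (x - mu)] = (-3)·(-0.4815) + (-1)·(0.0926) = 1.3519.

Step 4 — take square root: d = √(1.3519) ≈ 1.1627.

d(x, mu) = √(1.3519) ≈ 1.1627


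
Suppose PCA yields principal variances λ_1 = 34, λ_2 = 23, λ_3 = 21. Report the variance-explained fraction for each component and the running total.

Step 1 — total variance = trace(Sigma) = Σ λ_i = 34 + 23 + 21 = 78.

Step 2 — fraction explained by component i = λ_i / Σ λ:
  PC1: 34/78 = 0.4359
  PC2: 23/78 = 0.2949
  PC3: 21/78 = 0.2692

Step 3 — cumulative fraction after k components = (λ_1 + ... + λ_k) / Σ λ:
  k = 1: 34/78 = 0.4359
  k = 2: (34 + 23)/78 = 57/78 = 0.7308
  k = 3: (34 + 23 + 21)/78 = 78/78 = 1

Summary (fraction, with percent):

explained: PC1 0.4359 (43.59%), PC2 0.2949 (29.49%), PC3 0.2692 (26.92%);  cumulative: 0.4359, 0.7308, 1


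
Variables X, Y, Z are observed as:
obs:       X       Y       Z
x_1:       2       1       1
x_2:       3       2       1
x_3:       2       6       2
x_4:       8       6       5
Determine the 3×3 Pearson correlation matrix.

Step 1 — column means:
  mean(X) = (2 + 3 + 2 + 8) / 4 = 15/4 = 3.75
  mean(Y) = (1 + 2 + 6 + 6) / 4 = 15/4 = 3.75
  mean(Z) = (1 + 1 + 2 + 5) / 4 = 9/4 = 2.25

Step 2 — sample variances and covariances s[i,j] = (1/(n-1)) · Σ_k (x_{k,i} - mean_i) · (x_{k,j} - mean_j), with n-1 = 3:
  s[X,X] = ((-1.75)·(-1.75) + (-0.75)·(-0.75) + (-1.75)·(-1.75) + (4.25)·(4.25)) / 3 = 24.75/3 = 8.25
  s[X,Y] = ((-1.75)·(-2.75) + (-0.75)·(-1.75) + (-1.75)·(2.25) + (4.25)·(2.25)) / 3 = 11.75/3 = 3.9167
  s[X,Z] = ((-1.75)·(-1.25) + (-0.75)·(-1.25) + (-1.75)·(-0.25) + (4.25)·(2.75)) / 3 = 15.25/3 = 5.0833
  s[Y,Y] = ((-2.75)·(-2.75) + (-1.75)·(-1.75) + (2.25)·(2.25) + (2.25)·(2.25)) / 3 = 20.75/3 = 6.9167
  s[Y,Z] = ((-2.75)·(-1.25) + (-1.75)·(-1.25) + (2.25)·(-0.25) + (2.25)·(2.75)) / 3 = 11.25/3 = 3.75
  s[Z,Z] = ((-1.25)·(-1.25) + (-1.25)·(-1.25) + (-0.25)·(-0.25) + (2.75)·(2.75)) / 3 = 10.75/3 = 3.5833
  Sample standard deviations s_i = √(s[i,i]):
  s(X) = √(8.25) = 2.8723
  s(Y) = √(6.9167) = 2.63
  s(Z) = √(3.5833) = 1.893

Step 3 — r_{ij} = s_{ij} / (s_i · s_j):
  r[X,X] = 1 (diagonal).
  r[X,Y] = 3.9167 / (2.8723 · 2.63) = 3.9167 / 7.554 = 0.5185
  r[X,Z] = 5.0833 / (2.8723 · 1.893) = 5.0833 / 5.4371 = 0.9349
  r[Y,Y] = 1 (diagonal).
  r[Y,Z] = 3.75 / (2.63 · 1.893) = 3.75 / 4.9784 = 0.7533
  r[Z,Z] = 1 (diagonal).

R is symmetric with unit diagonal. Assembling:

R = [[1, 0.5185, 0.9349],
 [0.5185, 1, 0.7533],
 [0.9349, 0.7533, 1]]


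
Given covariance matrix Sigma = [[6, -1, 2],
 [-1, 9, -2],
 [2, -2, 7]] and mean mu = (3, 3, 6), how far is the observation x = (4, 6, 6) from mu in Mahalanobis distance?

Step 1 — centre the observation: (x - mu) = (1, 3, 0).

Step 2 — invert Sigma (cofactor / det for 3×3, or solve directly):
  Sigma^{-1} = [[0.185, 0.0094, -0.0502],
 [0.0094, 0.1191, 0.0313],
 [-0.0502, 0.0313, 0.1661]].

Step 3 — form the quadratic (x - mu)^T · Sigma^{-1} · (x - mu):
  Sigma^{-1} · (x - mu) = (0.2132, 0.3668, 0.0439).
  (x - mu)^T · [Sigma^{-1} · (x - mu)] = (1)·(0.2132) + (3)·(0.3668) + (0)·(0.0439) = 1.3135.

Step 4 — take square root: d = √(1.3135) ≈ 1.1461.

d(x, mu) = √(1.3135) ≈ 1.1461


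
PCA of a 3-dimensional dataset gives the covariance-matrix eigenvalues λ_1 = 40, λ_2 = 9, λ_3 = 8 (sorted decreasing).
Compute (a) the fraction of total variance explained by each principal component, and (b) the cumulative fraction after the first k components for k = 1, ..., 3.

Step 1 — total variance = trace(Sigma) = Σ λ_i = 40 + 9 + 8 = 57.

Step 2 — fraction explained by component i = λ_i / Σ λ:
  PC1: 40/57 = 0.7018
  PC2: 9/57 = 0.1579
  PC3: 8/57 = 0.1404

Step 3 — cumulative fraction after k components = (λ_1 + ... + λ_k) / Σ λ:
  k = 1: 40/57 = 0.7018
  k = 2: (40 + 9)/57 = 49/57 = 0.8596
  k = 3: (40 + 9 + 8)/57 = 57/57 = 1

Summary (fraction, with percent):

explained: PC1 0.7018 (70.18%), PC2 0.1579 (15.79%), PC3 0.1404 (14.04%);  cumulative: 0.7018, 0.8596, 1


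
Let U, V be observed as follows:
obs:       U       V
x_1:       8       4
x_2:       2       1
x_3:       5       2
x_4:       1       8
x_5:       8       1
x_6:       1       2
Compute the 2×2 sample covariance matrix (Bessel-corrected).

Step 1 — column means:
  mean(U) = (8 + 2 + 5 + 1 + 8 + 1) / 6 = 25/6 = 4.1667
  mean(V) = (4 + 1 + 2 + 8 + 1 + 2) / 6 = 18/6 = 3

Step 2 — sample covariance S[i,j] = (1/(n-1)) · Σ_k (x_{k,i} - mean_i) · (x_{k,j} - mean_j), with n-1 = 5.
  S[U,U] = ((3.8333)·(3.8333) + (-2.1667)·(-2.1667) + (0.8333)·(0.8333) + (-3.1667)·(-3.1667) + (3.8333)·(3.8333) + (-3.1667)·(-3.1667)) / 5 = 54.8333/5 = 10.9667
  S[U,V] = ((3.8333)·(1) + (-2.1667)·(-2) + (0.8333)·(-1) + (-3.1667)·(5) + (3.8333)·(-2) + (-3.1667)·(-1)) / 5 = -13/5 = -2.6
  S[V,V] = ((1)·(1) + (-2)·(-2) + (-1)·(-1) + (5)·(5) + (-2)·(-2) + (-1)·(-1)) / 5 = 36/5 = 7.2

S is symmetric (S[j,i] = S[i,j]). Assembling:

S = [[10.9667, -2.6],
 [-2.6, 7.2]]


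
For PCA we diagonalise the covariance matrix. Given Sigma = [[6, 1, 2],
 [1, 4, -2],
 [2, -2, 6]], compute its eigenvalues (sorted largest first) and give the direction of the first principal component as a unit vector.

Step 1 — characteristic polynomial p(λ) = det(λI - Sigma) = λ³ - tr·λ² + c_1·λ - det, where tr = trace, c_1 = sum of the principal 2×2 minors, det = det(Sigma):
  tr = 6 + 4 + 6 = 16,
  c_1 = (6·4 - (1)²) + (6·6 - (2)²) + (4·6 - (-2)²) = 23 + 32 + 20 = 75,
  det = 6·(4·6 - (-2)²) - (1)·((1)·6 - (-2)·(2)) + (2)·((1)·(-2) - 4·(2)) = 6·(20) - (1)·(10) + (2)·(-10) = 90.
  So p(λ) = λ³ - 16λ² + 75λ - 90.
Step 2 — look for an integer root (rational root theorem: any rational root is an integer divisor of 90). Testing λ = 6:
  p(6) = 216 - 576 + 450 - 90 = 0  ✓
  Dividing out (λ - 6): p(λ) = (λ - 6)(λ² - 10λ + 15).
Step 3 — remaining eigenvalues from the quadratic λ² - 10λ + 15 = 0:
  Δ = 10² - 4·15 = 100 - 60 = 40,  λ = (10 ± √40)/2 = (10 ± 6.3246)/2 ≈ 8.1623 or 1.8377.
  Sorted: λ_1 = 8.1623,  λ_2 = 6,  λ_3 = 1.8377  (check: sum = 16 = tr ✓).

Step 4 — unit eigenvector for λ_1 ≈ 8.1623: v spans the null space of (Sigma - λ_1 I), whose rows are
  r_1 = (-2.1623, 1, 2),  r_2 = (1, -4.1623, -2),  r_3 = (2, -2, -2.1623).
  v is orthogonal to every row, so take v ∝ r_1 × r_2 = ((1)·(-2) - (2)·(-4.1623), (2)·(1) - (-2.1623)·(-2), (-2.1623)·(-4.1623) - (1)·(1)) ≈ (6.3246, -2.3246, 8).
  Let u = (6.3246, -2.3246, 8).
  ||u|| = √((6.3246)² + (-2.3246)² + (8)²) = √(109.4036) ≈ 10.4596,  v_1 = u/||u|| ≈ (0.6047, -0.2222, 0.7648) (||v_1|| = 1).

λ_1 = 8.1623,  λ_2 = 6,  λ_3 = 1.8377;  v_1 ≈ (0.6047, -0.2222, 0.7648)


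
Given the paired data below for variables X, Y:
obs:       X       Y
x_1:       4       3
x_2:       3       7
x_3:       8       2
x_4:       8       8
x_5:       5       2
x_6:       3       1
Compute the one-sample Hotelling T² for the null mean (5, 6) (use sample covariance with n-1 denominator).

Step 1 — sample mean vector:
  mean(X) = (4 + 3 + 8 + 8 + 5 + 3) / 6 = 31/6 = 5.1667
  mean(Y) = (3 + 7 + 2 + 8 + 2 + 1) / 6 = 23/6 = 3.8333
  x̄ = (5.1667, 3.8333),  deviation x̄ - mu_0 = (5.1667, 3.8333) - (5, 6) = (0.1667, -2.1667).

Step 2 — sample covariance matrix, S[i,j] = (1/(n-1)) · Σ_k (x_{k,i} - mean_i) · (x_{k,j} - mean_j), divisor n-1 = 5:
  S[X,X] = ((-1.1667)·(-1.1667) + (-2.1667)·(-2.1667) + (2.8333)·(2.8333) + (2.8333)·(2.8333) + (-0.1667)·(-0.1667) + (-2.1667)·(-2.1667)) / 5 = 26.8333/5 = 5.3667
  S[X,Y] = ((-1.1667)·(-0.8333) + (-2.1667)·(3.1667) + (2.8333)·(-1.8333) + (2.8333)·(4.1667) + (-0.1667)·(-1.8333) + (-2.1667)·(-2.8333)) / 5 = 7.1667/5 = 1.4333
  S[Y,Y] = ((-0.8333)·(-0.8333) + (3.1667)·(3.1667) + (-1.8333)·(-1.8333) + (4.1667)·(4.1667) + (-1.8333)·(-1.8333) + (-2.8333)·(-2.8333)) / 5 = 42.8333/5 = 8.5667
  S = [[5.3667, 1.4333],
 [1.4333, 8.5667]].

Step 3 — invert S. det(S) = 5.3667·8.5667 - (1.4333)² = 43.92.
  S^{-1} = (1/det) · [[d, -b], [-b, a]] = [[0.1951, -0.0326],
 [-0.0326, 0.1222]].

Step 4 — quadratic form (x̄ - mu_0)^T · S^{-1} · (x̄ - mu_0):
  S^{-1} · (x̄ - mu_0) = (0.1032, -0.2702),
  (x̄ - mu_0)^T · [...] = (0.1667)·(0.1032) + (-2.1667)·(-0.2702) = 0.6026.

Step 5 — scale by n: T² = 6 · 0.6026 = 3.6157.

T² ≈ 3.6157


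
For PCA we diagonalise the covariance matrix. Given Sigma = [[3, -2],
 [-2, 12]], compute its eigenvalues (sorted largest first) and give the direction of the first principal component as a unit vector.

Step 1 — characteristic polynomial of 2×2 Sigma:
  det(Sigma - λI) = λ² - trace · λ + det = 0.
  trace = 3 + 12 = 15, det = 3·12 - (-2)² = 32.
Step 2 — discriminant:
  Δ = trace² - 4·det = 225 - 128 = 97.
Step 3 — eigenvalues:
  λ = (trace ± √Δ)/2 = (15 ± 9.8489)/2,
  λ_1 = 12.4244,  λ_2 = 2.5756.

Step 4 — unit eigenvector for λ_1: solve (Sigma - λ_1 I)v = 0. First row:
  (3 - 12.4244)·v_x + (-2)·v_y = 0, i.e. (-9.4244)·v_x + (-2)·v_y = 0,
  so v ∝ (b, λ_1 - a) = (-2, 9.4244); multiply by -1 so the first entry is positive: u = (2, -9.4244).
  ||u|| = √((2)² + (-9.4244)²) = √(92.8199) ≈ 9.6343,
  v_1 = u/||u|| ≈ (0.2076, -0.9782) (||v_1|| = 1).

λ_1 = 12.4244,  λ_2 = 2.5756;  v_1 ≈ (0.2076, -0.9782)


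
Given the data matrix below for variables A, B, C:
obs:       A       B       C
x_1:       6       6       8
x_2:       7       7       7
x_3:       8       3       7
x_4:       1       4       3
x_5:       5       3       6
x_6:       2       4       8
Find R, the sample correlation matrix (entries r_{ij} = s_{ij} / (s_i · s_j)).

Step 1 — column means:
  mean(A) = (6 + 7 + 8 + 1 + 5 + 2) / 6 = 29/6 = 4.8333
  mean(B) = (6 + 7 + 3 + 4 + 3 + 4) / 6 = 27/6 = 4.5
  mean(C) = (8 + 7 + 7 + 3 + 6 + 8) / 6 = 39/6 = 6.5

Step 2 — sample variances and covariances s[i,j] = (1/(n-1)) · Σ_k (x_{k,i} - mean_i) · (x_{k,j} - mean_j), with n-1 = 5:
  s[A,A] = ((1.1667)·(1.1667) + (2.1667)·(2.1667) + (3.1667)·(3.1667) + (-3.8333)·(-3.8333) + (0.1667)·(0.1667) + (-2.8333)·(-2.8333)) / 5 = 38.8333/5 = 7.7667
  s[A,B] = ((1.1667)·(1.5) + (2.1667)·(2.5) + (3.1667)·(-1.5) + (-3.8333)·(-0.5) + (0.1667)·(-1.5) + (-2.8333)·(-0.5)) / 5 = 5.5/5 = 1.1
  s[A,C] = ((1.1667)·(1.5) + (2.1667)·(0.5) + (3.1667)·(0.5) + (-3.8333)·(-3.5) + (0.1667)·(-0.5) + (-2.8333)·(1.5)) / 5 = 13.5/5 = 2.7
  s[B,B] = ((1.5)·(1.5) + (2.5)·(2.5) + (-1.5)·(-1.5) + (-0.5)·(-0.5) + (-1.5)·(-1.5) + (-0.5)·(-0.5)) / 5 = 13.5/5 = 2.7
  s[B,C] = ((1.5)·(1.5) + (2.5)·(0.5) + (-1.5)·(0.5) + (-0.5)·(-3.5) + (-1.5)·(-0.5) + (-0.5)·(1.5)) / 5 = 4.5/5 = 0.9
  s[C,C] = ((1.5)·(1.5) + (0.5)·(0.5) + (0.5)·(0.5) + (-3.5)·(-3.5) + (-0.5)·(-0.5) + (1.5)·(1.5)) / 5 = 17.5/5 = 3.5
  Sample standard deviations s_i = √(s[i,i]):
  s(A) = √(7.7667) = 2.7869
  s(B) = √(2.7) = 1.6432
  s(C) = √(3.5) = 1.8708

Step 3 — r_{ij} = s_{ij} / (s_i · s_j):
  r[A,A] = 1 (diagonal).
  r[A,B] = 1.1 / (2.7869 · 1.6432) = 1.1 / 4.5793 = 0.2402
  r[A,C] = 2.7 / (2.7869 · 1.8708) = 2.7 / 5.2138 = 0.5179
  r[B,B] = 1 (diagonal).
  r[B,C] = 0.9 / (1.6432 · 1.8708) = 0.9 / 3.0741 = 0.2928
  r[C,C] = 1 (diagonal).

R is symmetric with unit diagonal. Assembling:

R = [[1, 0.2402, 0.5179],
 [0.2402, 1, 0.2928],
 [0.5179, 0.2928, 1]]


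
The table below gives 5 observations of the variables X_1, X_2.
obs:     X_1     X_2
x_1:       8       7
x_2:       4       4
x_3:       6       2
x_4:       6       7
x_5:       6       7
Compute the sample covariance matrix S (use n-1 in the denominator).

Step 1 — column means:
  mean(X_1) = (8 + 4 + 6 + 6 + 6) / 5 = 30/5 = 6
  mean(X_2) = (7 + 4 + 2 + 7 + 7) / 5 = 27/5 = 5.4

Step 2 — sample covariance S[i,j] = (1/(n-1)) · Σ_k (x_{k,i} - mean_i) · (x_{k,j} - mean_j), with n-1 = 4.
  S[X_1,X_1] = ((2)·(2) + (-2)·(-2) + (0)·(0) + (0)·(0) + (0)·(0)) / 4 = 8/4 = 2
  S[X_1,X_2] = ((2)·(1.6) + (-2)·(-1.4) + (0)·(-3.4) + (0)·(1.6) + (0)·(1.6)) / 4 = 6/4 = 1.5
  S[X_2,X_2] = ((1.6)·(1.6) + (-1.4)·(-1.4) + (-3.4)·(-3.4) + (1.6)·(1.6) + (1.6)·(1.6)) / 4 = 21.2/4 = 5.3

S is symmetric (S[j,i] = S[i,j]). Assembling:

S = [[2, 1.5],
 [1.5, 5.3]]


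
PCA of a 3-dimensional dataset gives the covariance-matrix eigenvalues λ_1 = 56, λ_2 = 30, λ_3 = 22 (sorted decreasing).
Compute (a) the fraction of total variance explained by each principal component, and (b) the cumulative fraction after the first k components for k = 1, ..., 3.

Step 1 — total variance = trace(Sigma) = Σ λ_i = 56 + 30 + 22 = 108.

Step 2 — fraction explained by component i = λ_i / Σ λ:
  PC1: 56/108 = 0.5185
  PC2: 30/108 = 0.2778
  PC3: 22/108 = 0.2037

Step 3 — cumulative fraction after k components = (λ_1 + ... + λ_k) / Σ λ:
  k = 1: 56/108 = 0.5185
  k = 2: (56 + 30)/108 = 86/108 = 0.7963
  k = 3: (56 + 30 + 22)/108 = 108/108 = 1

Summary (fraction, with percent):

explained: PC1 0.5185 (51.85%), PC2 0.2778 (27.78%), PC3 0.2037 (20.37%);  cumulative: 0.5185, 0.7963, 1


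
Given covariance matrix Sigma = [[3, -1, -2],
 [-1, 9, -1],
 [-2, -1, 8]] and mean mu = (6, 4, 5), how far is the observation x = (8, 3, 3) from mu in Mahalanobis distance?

Step 1 — centre the observation: (x - mu) = (2, -1, -2).

Step 2 — invert Sigma (cofactor / det for 3×3, or solve directly):
  Sigma^{-1} = [[0.4303, 0.0606, 0.1152],
 [0.0606, 0.1212, 0.0303],
 [0.1152, 0.0303, 0.1576]].

Step 3 — form the quadratic (x - mu)^T · Sigma^{-1} · (x - mu):
  Sigma^{-1} · (x - mu) = (0.5697, -0.0606, -0.1152).
  (x - mu)^T · [Sigma^{-1} · (x - mu)] = (2)·(0.5697) + (-1)·(-0.0606) + (-2)·(-0.1152) = 1.4303.

Step 4 — take square root: d = √(1.4303) ≈ 1.196.

d(x, mu) = √(1.4303) ≈ 1.196


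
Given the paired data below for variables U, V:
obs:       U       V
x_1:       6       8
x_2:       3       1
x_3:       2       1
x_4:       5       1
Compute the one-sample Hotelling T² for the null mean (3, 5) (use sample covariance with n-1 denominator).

Step 1 — sample mean vector:
  mean(U) = (6 + 3 + 2 + 5) / 4 = 16/4 = 4
  mean(V) = (8 + 1 + 1 + 1) / 4 = 11/4 = 2.75
  x̄ = (4, 2.75),  deviation x̄ - mu_0 = (4, 2.75) - (3, 5) = (1, -2.25).

Step 2 — sample covariance matrix, S[i,j] = (1/(n-1)) · Σ_k (x_{k,i} - mean_i) · (x_{k,j} - mean_j), divisor n-1 = 3:
  S[U,U] = ((2)·(2) + (-1)·(-1) + (-2)·(-2) + (1)·(1)) / 3 = 10/3 = 3.3333
  S[U,V] = ((2)·(5.25) + (-1)·(-1.75) + (-2)·(-1.75) + (1)·(-1.75)) / 3 = 14/3 = 4.6667
  S[V,V] = ((5.25)·(5.25) + (-1.75)·(-1.75) + (-1.75)·(-1.75) + (-1.75)·(-1.75)) / 3 = 36.75/3 = 12.25
  S = [[3.3333, 4.6667],
 [4.6667, 12.25]].

Step 3 — invert S. det(S) = 3.3333·12.25 - (4.6667)² = 19.0556.
  S^{-1} = (1/det) · [[d, -b], [-b, a]] = [[0.6429, -0.2449],
 [-0.2449, 0.1749]].

Step 4 — quadratic form (x̄ - mu_0)^T · S^{-1} · (x̄ - mu_0):
  S^{-1} · (x̄ - mu_0) = (1.1939, -0.6385),
  (x̄ - mu_0)^T · [...] = (1)·(1.1939) + (-2.25)·(-0.6385) = 2.6305.

Step 5 — scale by n: T² = 4 · 2.6305 = 10.5219.

T² ≈ 10.5219


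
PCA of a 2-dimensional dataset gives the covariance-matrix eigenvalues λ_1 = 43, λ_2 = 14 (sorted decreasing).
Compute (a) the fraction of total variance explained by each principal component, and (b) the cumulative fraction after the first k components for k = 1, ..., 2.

Step 1 — total variance = trace(Sigma) = Σ λ_i = 43 + 14 = 57.

Step 2 — fraction explained by component i = λ_i / Σ λ:
  PC1: 43/57 = 0.7544
  PC2: 14/57 = 0.2456

Step 3 — cumulative fraction after k components = (λ_1 + ... + λ_k) / Σ λ:
  k = 1: 43/57 = 0.7544
  k = 2: (43 + 14)/57 = 57/57 = 1

Summary (fraction, with percent):

explained: PC1 0.7544 (75.44%), PC2 0.2456 (24.56%);  cumulative: 0.7544, 1


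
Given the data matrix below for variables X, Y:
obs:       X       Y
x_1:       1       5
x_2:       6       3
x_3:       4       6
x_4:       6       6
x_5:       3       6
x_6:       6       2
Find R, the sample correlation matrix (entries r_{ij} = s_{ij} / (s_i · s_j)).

Step 1 — column means:
  mean(X) = (1 + 6 + 4 + 6 + 3 + 6) / 6 = 26/6 = 4.3333
  mean(Y) = (5 + 3 + 6 + 6 + 6 + 2) / 6 = 28/6 = 4.6667

Step 2 — sample variances and covariances s[i,j] = (1/(n-1)) · Σ_k (x_{k,i} - mean_i) · (x_{k,j} - mean_j), with n-1 = 5:
  s[X,X] = ((-3.3333)·(-3.3333) + (1.6667)·(1.6667) + (-0.3333)·(-0.3333) + (1.6667)·(1.6667) + (-1.3333)·(-1.3333) + (1.6667)·(1.6667)) / 5 = 21.3333/5 = 4.2667
  s[X,Y] = ((-3.3333)·(0.3333) + (1.6667)·(-1.6667) + (-0.3333)·(1.3333) + (1.6667)·(1.3333) + (-1.3333)·(1.3333) + (1.6667)·(-2.6667)) / 5 = -8.3333/5 = -1.6667
  s[Y,Y] = ((0.3333)·(0.3333) + (-1.6667)·(-1.6667) + (1.3333)·(1.3333) + (1.3333)·(1.3333) + (1.3333)·(1.3333) + (-2.6667)·(-2.6667)) / 5 = 15.3333/5 = 3.0667
  Sample standard deviations s_i = √(s[i,i]):
  s(X) = √(4.2667) = 2.0656
  s(Y) = √(3.0667) = 1.7512

Step 3 — r_{ij} = s_{ij} / (s_i · s_j):
  r[X,X] = 1 (diagonal).
  r[X,Y] = -1.6667 / (2.0656 · 1.7512) = -1.6667 / 3.6172 = -0.4608
  r[Y,Y] = 1 (diagonal).

R is symmetric with unit diagonal. Assembling:

R = [[1, -0.4608],
 [-0.4608, 1]]


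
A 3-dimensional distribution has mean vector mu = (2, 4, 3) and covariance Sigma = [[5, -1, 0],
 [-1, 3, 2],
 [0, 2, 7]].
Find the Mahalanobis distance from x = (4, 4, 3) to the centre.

Step 1 — centre the observation: (x - mu) = (2, 0, 0).

Step 2 — invert Sigma (cofactor / det for 3×3, or solve directly):
  Sigma^{-1} = [[0.2179, 0.0897, -0.0256],
 [0.0897, 0.4487, -0.1282],
 [-0.0256, -0.1282, 0.1795]].

Step 3 — form the quadratic (x - mu)^T · Sigma^{-1} · (x - mu):
  Sigma^{-1} · (x - mu) = (0.4359, 0.1795, -0.0513).
  (x - mu)^T · [Sigma^{-1} · (x - mu)] = (2)·(0.4359) + (0)·(0.1795) + (0)·(-0.0513) = 0.8718.

Step 4 — take square root: d = √(0.8718) ≈ 0.9337.

d(x, mu) = √(0.8718) ≈ 0.9337


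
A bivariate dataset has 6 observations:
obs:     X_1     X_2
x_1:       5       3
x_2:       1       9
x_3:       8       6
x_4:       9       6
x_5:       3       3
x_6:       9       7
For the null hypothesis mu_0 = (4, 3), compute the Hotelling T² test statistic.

Step 1 — sample mean vector:
  mean(X_1) = (5 + 1 + 8 + 9 + 3 + 9) / 6 = 35/6 = 5.8333
  mean(X_2) = (3 + 9 + 6 + 6 + 3 + 7) / 6 = 34/6 = 5.6667
  x̄ = (5.8333, 5.6667),  deviation x̄ - mu_0 = (5.8333, 5.6667) - (4, 3) = (1.8333, 2.6667).

Step 2 — sample covariance matrix, S[i,j] = (1/(n-1)) · Σ_k (x_{k,i} - mean_i) · (x_{k,j} - mean_j), divisor n-1 = 5:
  S[X_1,X_1] = ((-0.8333)·(-0.8333) + (-4.8333)·(-4.8333) + (2.1667)·(2.1667) + (3.1667)·(3.1667) + (-2.8333)·(-2.8333) + (3.1667)·(3.1667)) / 5 = 56.8333/5 = 11.3667
  S[X_1,X_2] = ((-0.8333)·(-2.6667) + (-4.8333)·(3.3333) + (2.1667)·(0.3333) + (3.1667)·(0.3333) + (-2.8333)·(-2.6667) + (3.1667)·(1.3333)) / 5 = -0.3333/5 = -0.0667
  S[X_2,X_2] = ((-2.6667)·(-2.6667) + (3.3333)·(3.3333) + (0.3333)·(0.3333) + (0.3333)·(0.3333) + (-2.6667)·(-2.6667) + (1.3333)·(1.3333)) / 5 = 27.3333/5 = 5.4667
  S = [[11.3667, -0.0667],
 [-0.0667, 5.4667]].

Step 3 — invert S. det(S) = 11.3667·5.4667 - (-0.0667)² = 62.1333.
  S^{-1} = (1/det) · [[d, -b], [-b, a]] = [[0.088, 0.0011],
 [0.0011, 0.1829]].

Step 4 — quadratic form (x̄ - mu_0)^T · S^{-1} · (x̄ - mu_0):
  S^{-1} · (x̄ - mu_0) = (0.1642, 0.4898),
  (x̄ - mu_0)^T · [...] = (1.8333)·(0.1642) + (2.6667)·(0.4898) = 1.6071.

Step 5 — scale by n: T² = 6 · 1.6071 = 9.6427.

T² ≈ 9.6427


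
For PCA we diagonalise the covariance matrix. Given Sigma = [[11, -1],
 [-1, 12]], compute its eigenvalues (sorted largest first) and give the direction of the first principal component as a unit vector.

Step 1 — characteristic polynomial of 2×2 Sigma:
  det(Sigma - λI) = λ² - trace · λ + det = 0.
  trace = 11 + 12 = 23, det = 11·12 - (-1)² = 131.
Step 2 — discriminant:
  Δ = trace² - 4·det = 529 - 524 = 5.
Step 3 — eigenvalues:
  λ = (trace ± √Δ)/2 = (23 ± 2.2361)/2,
  λ_1 = 12.618,  λ_2 = 10.382.

Step 4 — unit eigenvector for λ_1: solve (Sigma - λ_1 I)v = 0. First row:
  (11 - 12.618)·v_x + (-1)·v_y = 0, i.e. (-1.618)·v_x + (-1)·v_y = 0,
  so v ∝ (b, λ_1 - a) = (-1, 1.618); multiply by -1 so the first entry is positive: u = (1, -1.618).
  ||u|| = √((1)² + (-1.618)²) = √(3.618) ≈ 1.9021,
  v_1 = u/||u|| ≈ (0.5257, -0.8507) (||v_1|| = 1).

λ_1 = 12.618,  λ_2 = 10.382;  v_1 ≈ (0.5257, -0.8507)


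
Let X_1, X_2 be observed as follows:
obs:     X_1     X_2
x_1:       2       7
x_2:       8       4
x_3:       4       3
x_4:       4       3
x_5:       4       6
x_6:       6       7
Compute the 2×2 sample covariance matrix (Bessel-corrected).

Step 1 — column means:
  mean(X_1) = (2 + 8 + 4 + 4 + 4 + 6) / 6 = 28/6 = 4.6667
  mean(X_2) = (7 + 4 + 3 + 3 + 6 + 7) / 6 = 30/6 = 5

Step 2 — sample covariance S[i,j] = (1/(n-1)) · Σ_k (x_{k,i} - mean_i) · (x_{k,j} - mean_j), with n-1 = 5.
  S[X_1,X_1] = ((-2.6667)·(-2.6667) + (3.3333)·(3.3333) + (-0.6667)·(-0.6667) + (-0.6667)·(-0.6667) + (-0.6667)·(-0.6667) + (1.3333)·(1.3333)) / 5 = 21.3333/5 = 4.2667
  S[X_1,X_2] = ((-2.6667)·(2) + (3.3333)·(-1) + (-0.6667)·(-2) + (-0.6667)·(-2) + (-0.6667)·(1) + (1.3333)·(2)) / 5 = -4/5 = -0.8
  S[X_2,X_2] = ((2)·(2) + (-1)·(-1) + (-2)·(-2) + (-2)·(-2) + (1)·(1) + (2)·(2)) / 5 = 18/5 = 3.6

S is symmetric (S[j,i] = S[i,j]). Assembling:

S = [[4.2667, -0.8],
 [-0.8, 3.6]]


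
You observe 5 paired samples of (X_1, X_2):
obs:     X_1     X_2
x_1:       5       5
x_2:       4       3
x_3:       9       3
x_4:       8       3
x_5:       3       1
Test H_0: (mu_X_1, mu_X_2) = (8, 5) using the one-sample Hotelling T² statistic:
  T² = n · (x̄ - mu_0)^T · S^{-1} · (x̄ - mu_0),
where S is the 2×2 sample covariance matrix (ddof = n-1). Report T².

Step 1 — sample mean vector:
  mean(X_1) = (5 + 4 + 9 + 8 + 3) / 5 = 29/5 = 5.8
  mean(X_2) = (5 + 3 + 3 + 3 + 1) / 5 = 15/5 = 3
  x̄ = (5.8, 3),  deviation x̄ - mu_0 = (5.8, 3) - (8, 5) = (-2.2, -2).

Step 2 — sample covariance matrix, S[i,j] = (1/(n-1)) · Σ_k (x_{k,i} - mean_i) · (x_{k,j} - mean_j), divisor n-1 = 4:
  S[X_1,X_1] = ((-0.8)·(-0.8) + (-1.8)·(-1.8) + (3.2)·(3.2) + (2.2)·(2.2) + (-2.8)·(-2.8)) / 4 = 26.8/4 = 6.7
  S[X_1,X_2] = ((-0.8)·(2) + (-1.8)·(0) + (3.2)·(0) + (2.2)·(0) + (-2.8)·(-2)) / 4 = 4/4 = 1
  S[X_2,X_2] = ((2)·(2) + (0)·(0) + (0)·(0) + (0)·(0) + (-2)·(-2)) / 4 = 8/4 = 2
  S = [[6.7, 1],
 [1, 2]].

Step 3 — invert S. det(S) = 6.7·2 - (1)² = 12.4.
  S^{-1} = (1/det) · [[d, -b], [-b, a]] = [[0.1613, -0.0806],
 [-0.0806, 0.5403]].

Step 4 — quadratic form (x̄ - mu_0)^T · S^{-1} · (x̄ - mu_0):
  S^{-1} · (x̄ - mu_0) = (-0.1935, -0.9032),
  (x̄ - mu_0)^T · [...] = (-2.2)·(-0.1935) + (-2)·(-0.9032) = 2.2323.

Step 5 — scale by n: T² = 5 · 2.2323 = 11.1613.

T² ≈ 11.1613


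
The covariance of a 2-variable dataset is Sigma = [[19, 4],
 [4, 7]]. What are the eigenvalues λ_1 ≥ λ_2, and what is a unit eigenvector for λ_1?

Step 1 — characteristic polynomial of 2×2 Sigma:
  det(Sigma - λI) = λ² - trace · λ + det = 0.
  trace = 19 + 7 = 26, det = 19·7 - (4)² = 117.
Step 2 — discriminant:
  Δ = trace² - 4·det = 676 - 468 = 208.
Step 3 — eigenvalues:
  λ = (trace ± √Δ)/2 = (26 ± 14.4222)/2,
  λ_1 = 20.2111,  λ_2 = 5.7889.

Step 4 — unit eigenvector for λ_1: solve (Sigma - λ_1 I)v = 0. First row:
  (19 - 20.2111)·v_x + (4)·v_y = 0, i.e. (-1.2111)·v_x + (4)·v_y = 0,
  so v ∝ (b, λ_1 - a) = (4, 1.2111) = u.
  ||u|| = √((4)² + (1.2111)²) = √(17.4668) ≈ 4.1793,
  v_1 = u/||u|| ≈ (0.9571, 0.2898) (||v_1|| = 1).

λ_1 = 20.2111,  λ_2 = 5.7889;  v_1 ≈ (0.9571, 0.2898)


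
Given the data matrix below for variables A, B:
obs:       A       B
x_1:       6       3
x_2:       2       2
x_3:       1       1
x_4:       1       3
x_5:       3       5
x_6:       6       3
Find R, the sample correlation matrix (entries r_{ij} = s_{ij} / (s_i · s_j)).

Step 1 — column means:
  mean(A) = (6 + 2 + 1 + 1 + 3 + 6) / 6 = 19/6 = 3.1667
  mean(B) = (3 + 2 + 1 + 3 + 5 + 3) / 6 = 17/6 = 2.8333

Step 2 — sample variances and covariances s[i,j] = (1/(n-1)) · Σ_k (x_{k,i} - mean_i) · (x_{k,j} - mean_j), with n-1 = 5:
  s[A,A] = ((2.8333)·(2.8333) + (-1.1667)·(-1.1667) + (-2.1667)·(-2.1667) + (-2.1667)·(-2.1667) + (-0.1667)·(-0.1667) + (2.8333)·(2.8333)) / 5 = 26.8333/5 = 5.3667
  s[A,B] = ((2.8333)·(0.1667) + (-1.1667)·(-0.8333) + (-2.1667)·(-1.8333) + (-2.1667)·(0.1667) + (-0.1667)·(2.1667) + (2.8333)·(0.1667)) / 5 = 5.1667/5 = 1.0333
  s[B,B] = ((0.1667)·(0.1667) + (-0.8333)·(-0.8333) + (-1.8333)·(-1.8333) + (0.1667)·(0.1667) + (2.1667)·(2.1667) + (0.1667)·(0.1667)) / 5 = 8.8333/5 = 1.7667
  Sample standard deviations s_i = √(s[i,i]):
  s(A) = √(5.3667) = 2.3166
  s(B) = √(1.7667) = 1.3292

Step 3 — r_{ij} = s_{ij} / (s_i · s_j):
  r[A,A] = 1 (diagonal).
  r[A,B] = 1.0333 / (2.3166 · 1.3292) = 1.0333 / 3.0791 = 0.3356
  r[B,B] = 1 (diagonal).

R is symmetric with unit diagonal. Assembling:

R = [[1, 0.3356],
 [0.3356, 1]]


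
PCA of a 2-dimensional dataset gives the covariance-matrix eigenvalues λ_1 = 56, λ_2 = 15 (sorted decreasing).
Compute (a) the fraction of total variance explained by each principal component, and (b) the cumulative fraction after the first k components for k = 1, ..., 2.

Step 1 — total variance = trace(Sigma) = Σ λ_i = 56 + 15 = 71.

Step 2 — fraction explained by component i = λ_i / Σ λ:
  PC1: 56/71 = 0.7887
  PC2: 15/71 = 0.2113

Step 3 — cumulative fraction after k components = (λ_1 + ... + λ_k) / Σ λ:
  k = 1: 56/71 = 0.7887
  k = 2: (56 + 15)/71 = 71/71 = 1

Summary (fraction, with percent):

explained: PC1 0.7887 (78.87%), PC2 0.2113 (21.13%);  cumulative: 0.7887, 1


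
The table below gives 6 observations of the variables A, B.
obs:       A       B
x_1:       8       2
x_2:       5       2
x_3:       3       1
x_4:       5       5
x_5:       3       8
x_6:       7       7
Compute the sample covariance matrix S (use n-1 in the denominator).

Step 1 — column means:
  mean(A) = (8 + 5 + 3 + 5 + 3 + 7) / 6 = 31/6 = 5.1667
  mean(B) = (2 + 2 + 1 + 5 + 8 + 7) / 6 = 25/6 = 4.1667

Step 2 — sample covariance S[i,j] = (1/(n-1)) · Σ_k (x_{k,i} - mean_i) · (x_{k,j} - mean_j), with n-1 = 5.
  S[A,A] = ((2.8333)·(2.8333) + (-0.1667)·(-0.1667) + (-2.1667)·(-2.1667) + (-0.1667)·(-0.1667) + (-2.1667)·(-2.1667) + (1.8333)·(1.8333)) / 5 = 20.8333/5 = 4.1667
  S[A,B] = ((2.8333)·(-2.1667) + (-0.1667)·(-2.1667) + (-2.1667)·(-3.1667) + (-0.1667)·(0.8333) + (-2.1667)·(3.8333) + (1.8333)·(2.8333)) / 5 = -2.1667/5 = -0.4333
  S[B,B] = ((-2.1667)·(-2.1667) + (-2.1667)·(-2.1667) + (-3.1667)·(-3.1667) + (0.8333)·(0.8333) + (3.8333)·(3.8333) + (2.8333)·(2.8333)) / 5 = 42.8333/5 = 8.5667

S is symmetric (S[j,i] = S[i,j]). Assembling:

S = [[4.1667, -0.4333],
 [-0.4333, 8.5667]]


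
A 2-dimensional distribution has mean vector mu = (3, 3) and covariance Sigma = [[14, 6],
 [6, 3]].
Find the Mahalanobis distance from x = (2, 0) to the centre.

Step 1 — centre the observation: (x - mu) = (-1, -3).

Step 2 — invert Sigma. det(Sigma) = 14·3 - (6)² = 6.
  Sigma^{-1} = (1/det) · [[d, -b], [-b, a]] = [[0.5, -1],
 [-1, 2.3333]].

Step 3 — form the quadratic (x - mu)^T · Sigma^{-1} · (x - mu):
  Sigma^{-1} · (x - mu) = (2.5, -6).
  (x - mu)^T · [Sigma^{-1} · (x - mu)] = (-1)·(2.5) + (-3)·(-6) = 15.5.

Step 4 — take square root: d = √(15.5) ≈ 3.937.

d(x, mu) = √(15.5) ≈ 3.937


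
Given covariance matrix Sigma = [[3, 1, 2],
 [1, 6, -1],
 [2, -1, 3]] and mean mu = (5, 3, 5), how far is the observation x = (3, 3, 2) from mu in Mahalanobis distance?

Step 1 — centre the observation: (x - mu) = (-2, 0, -3).

Step 2 — invert Sigma (cofactor / det for 3×3, or solve directly):
  Sigma^{-1} = [[0.85, -0.25, -0.65],
 [-0.25, 0.25, 0.25],
 [-0.65, 0.25, 0.85]].

Step 3 — form the quadratic (x - mu)^T · Sigma^{-1} · (x - mu):
  Sigma^{-1} · (x - mu) = (0.25, -0.25, -1.25).
  (x - mu)^T · [Sigma^{-1} · (x - mu)] = (-2)·(0.25) + (0)·(-0.25) + (-3)·(-1.25) = 3.25.

Step 4 — take square root: d = √(3.25) ≈ 1.8028.

d(x, mu) = √(3.25) ≈ 1.8028


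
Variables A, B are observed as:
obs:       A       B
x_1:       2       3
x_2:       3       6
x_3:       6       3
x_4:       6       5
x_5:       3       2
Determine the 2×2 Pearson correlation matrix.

Step 1 — column means:
  mean(A) = (2 + 3 + 6 + 6 + 3) / 5 = 20/5 = 4
  mean(B) = (3 + 6 + 3 + 5 + 2) / 5 = 19/5 = 3.8

Step 2 — sample variances and covariances s[i,j] = (1/(n-1)) · Σ_k (x_{k,i} - mean_i) · (x_{k,j} - mean_j), with n-1 = 4:
  s[A,A] = ((-2)·(-2) + (-1)·(-1) + (2)·(2) + (2)·(2) + (-1)·(-1)) / 4 = 14/4 = 3.5
  s[A,B] = ((-2)·(-0.8) + (-1)·(2.2) + (2)·(-0.8) + (2)·(1.2) + (-1)·(-1.8)) / 4 = 2/4 = 0.5
  s[B,B] = ((-0.8)·(-0.8) + (2.2)·(2.2) + (-0.8)·(-0.8) + (1.2)·(1.2) + (-1.8)·(-1.8)) / 4 = 10.8/4 = 2.7
  Sample standard deviations s_i = √(s[i,i]):
  s(A) = √(3.5) = 1.8708
  s(B) = √(2.7) = 1.6432

Step 3 — r_{ij} = s_{ij} / (s_i · s_j):
  r[A,A] = 1 (diagonal).
  r[A,B] = 0.5 / (1.8708 · 1.6432) = 0.5 / 3.0741 = 0.1627
  r[B,B] = 1 (diagonal).

R is symmetric with unit diagonal. Assembling:

R = [[1, 0.1627],
 [0.1627, 1]]


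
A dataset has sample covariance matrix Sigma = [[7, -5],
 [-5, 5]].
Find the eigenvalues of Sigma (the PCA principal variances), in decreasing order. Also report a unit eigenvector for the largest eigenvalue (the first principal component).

Step 1 — characteristic polynomial of 2×2 Sigma:
  det(Sigma - λI) = λ² - trace · λ + det = 0.
  trace = 7 + 5 = 12, det = 7·5 - (-5)² = 10.
Step 2 — discriminant:
  Δ = trace² - 4·det = 144 - 40 = 104.
Step 3 — eigenvalues:
  λ = (trace ± √Δ)/2 = (12 ± 10.198)/2,
  λ_1 = 11.099,  λ_2 = 0.901.

Step 4 — unit eigenvector for λ_1: solve (Sigma - λ_1 I)v = 0. First row:
  (7 - 11.099)·v_x + (-5)·v_y = 0, i.e. (-4.099)·v_x + (-5)·v_y = 0,
  so v ∝ (b, λ_1 - a) = (-5, 4.099); multiply by -1 so the first entry is positive: u = (5, -4.099).
  ||u|| = √((5)² + (-4.099)²) = √(41.802) ≈ 6.4654,
  v_1 = u/||u|| ≈ (0.7733, -0.634) (||v_1|| = 1).

λ_1 = 11.099,  λ_2 = 0.901;  v_1 ≈ (0.7733, -0.634)


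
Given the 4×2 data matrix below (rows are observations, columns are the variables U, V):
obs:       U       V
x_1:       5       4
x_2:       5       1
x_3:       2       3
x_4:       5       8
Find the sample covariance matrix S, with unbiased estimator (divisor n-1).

Step 1 — column means:
  mean(U) = (5 + 5 + 2 + 5) / 4 = 17/4 = 4.25
  mean(V) = (4 + 1 + 3 + 8) / 4 = 16/4 = 4

Step 2 — sample covariance S[i,j] = (1/(n-1)) · Σ_k (x_{k,i} - mean_i) · (x_{k,j} - mean_j), with n-1 = 3.
  S[U,U] = ((0.75)·(0.75) + (0.75)·(0.75) + (-2.25)·(-2.25) + (0.75)·(0.75)) / 3 = 6.75/3 = 2.25
  S[U,V] = ((0.75)·(0) + (0.75)·(-3) + (-2.25)·(-1) + (0.75)·(4)) / 3 = 3/3 = 1
  S[V,V] = ((0)·(0) + (-3)·(-3) + (-1)·(-1) + (4)·(4)) / 3 = 26/3 = 8.6667

S is symmetric (S[j,i] = S[i,j]). Assembling:

S = [[2.25, 1],
 [1, 8.6667]]


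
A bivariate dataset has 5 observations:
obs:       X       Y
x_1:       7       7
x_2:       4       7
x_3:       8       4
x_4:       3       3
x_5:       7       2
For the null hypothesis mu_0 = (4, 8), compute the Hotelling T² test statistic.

Step 1 — sample mean vector:
  mean(X) = (7 + 4 + 8 + 3 + 7) / 5 = 29/5 = 5.8
  mean(Y) = (7 + 7 + 4 + 3 + 2) / 5 = 23/5 = 4.6
  x̄ = (5.8, 4.6),  deviation x̄ - mu_0 = (5.8, 4.6) - (4, 8) = (1.8, -3.4).

Step 2 — sample covariance matrix, S[i,j] = (1/(n-1)) · Σ_k (x_{k,i} - mean_i) · (x_{k,j} - mean_j), divisor n-1 = 4:
  S[X,X] = ((1.2)·(1.2) + (-1.8)·(-1.8) + (2.2)·(2.2) + (-2.8)·(-2.8) + (1.2)·(1.2)) / 4 = 18.8/4 = 4.7
  S[X,Y] = ((1.2)·(2.4) + (-1.8)·(2.4) + (2.2)·(-0.6) + (-2.8)·(-1.6) + (1.2)·(-2.6)) / 4 = -1.4/4 = -0.35
  S[Y,Y] = ((2.4)·(2.4) + (2.4)·(2.4) + (-0.6)·(-0.6) + (-1.6)·(-1.6) + (-2.6)·(-2.6)) / 4 = 21.2/4 = 5.3
  S = [[4.7, -0.35],
 [-0.35, 5.3]].

Step 3 — invert S. det(S) = 4.7·5.3 - (-0.35)² = 24.7875.
  S^{-1} = (1/det) · [[d, -b], [-b, a]] = [[0.2138, 0.0141],
 [0.0141, 0.1896]].

Step 4 — quadratic form (x̄ - mu_0)^T · S^{-1} · (x̄ - mu_0):
  S^{-1} · (x̄ - mu_0) = (0.3369, -0.6193),
  (x̄ - mu_0)^T · [...] = (1.8)·(0.3369) + (-3.4)·(-0.6193) = 2.7119.

Step 5 — scale by n: T² = 5 · 2.7119 = 13.5593.

T² ≈ 13.5593


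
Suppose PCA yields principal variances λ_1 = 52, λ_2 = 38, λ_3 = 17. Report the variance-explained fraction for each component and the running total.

Step 1 — total variance = trace(Sigma) = Σ λ_i = 52 + 38 + 17 = 107.

Step 2 — fraction explained by component i = λ_i / Σ λ:
  PC1: 52/107 = 0.486
  PC2: 38/107 = 0.3551
  PC3: 17/107 = 0.1589

Step 3 — cumulative fraction after k components = (λ_1 + ... + λ_k) / Σ λ:
  k = 1: 52/107 = 0.486
  k = 2: (52 + 38)/107 = 90/107 = 0.8411
  k = 3: (52 + 38 + 17)/107 = 107/107 = 1

Summary (fraction, with percent):

explained: PC1 0.486 (48.6%), PC2 0.3551 (35.51%), PC3 0.1589 (15.89%);  cumulative: 0.486, 0.8411, 1


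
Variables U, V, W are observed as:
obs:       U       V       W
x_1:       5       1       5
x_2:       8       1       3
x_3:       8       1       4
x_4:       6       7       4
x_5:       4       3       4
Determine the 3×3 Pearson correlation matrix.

Step 1 — column means:
  mean(U) = (5 + 8 + 8 + 6 + 4) / 5 = 31/5 = 6.2
  mean(V) = (1 + 1 + 1 + 7 + 3) / 5 = 13/5 = 2.6
  mean(W) = (5 + 3 + 4 + 4 + 4) / 5 = 20/5 = 4

Step 2 — sample variances and covariances s[i,j] = (1/(n-1)) · Σ_k (x_{k,i} - mean_i) · (x_{k,j} - mean_j), with n-1 = 4:
  s[U,U] = ((-1.2)·(-1.2) + (1.8)·(1.8) + (1.8)·(1.8) + (-0.2)·(-0.2) + (-2.2)·(-2.2)) / 4 = 12.8/4 = 3.2
  s[U,V] = ((-1.2)·(-1.6) + (1.8)·(-1.6) + (1.8)·(-1.6) + (-0.2)·(4.4) + (-2.2)·(0.4)) / 4 = -5.6/4 = -1.4
  s[U,W] = ((-1.2)·(1) + (1.8)·(-1) + (1.8)·(0) + (-0.2)·(0) + (-2.2)·(0)) / 4 = -3/4 = -0.75
  s[V,V] = ((-1.6)·(-1.6) + (-1.6)·(-1.6) + (-1.6)·(-1.6) + (4.4)·(4.4) + (0.4)·(0.4)) / 4 = 27.2/4 = 6.8
  s[V,W] = ((-1.6)·(1) + (-1.6)·(-1) + (-1.6)·(0) + (4.4)·(0) + (0.4)·(0)) / 4 = 0/4 = 0
  s[W,W] = ((1)·(1) + (-1)·(-1) + (0)·(0) + (0)·(0) + (0)·(0)) / 4 = 2/4 = 0.5
  Sample standard deviations s_i = √(s[i,i]):
  s(U) = √(3.2) = 1.7889
  s(V) = √(6.8) = 2.6077
  s(W) = √(0.5) = 0.7071

Step 3 — r_{ij} = s_{ij} / (s_i · s_j):
  r[U,U] = 1 (diagonal).
  r[U,V] = -1.4 / (1.7889 · 2.6077) = -1.4 / 4.6648 = -0.3001
  r[U,W] = -0.75 / (1.7889 · 0.7071) = -0.75 / 1.2649 = -0.5929
  r[V,V] = 1 (diagonal).
  r[V,W] = 0 / (2.6077 · 0.7071) = 0 / 1.8439 = 0
  r[W,W] = 1 (diagonal).

R is symmetric with unit diagonal. Assembling:

R = [[1, -0.3001, -0.5929],
 [-0.3001, 1, 0],
 [-0.5929, 0, 1]]


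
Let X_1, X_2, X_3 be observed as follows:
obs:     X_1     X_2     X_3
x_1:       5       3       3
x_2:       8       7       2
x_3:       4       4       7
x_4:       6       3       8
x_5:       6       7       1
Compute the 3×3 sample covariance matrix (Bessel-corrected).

Step 1 — column means:
  mean(X_1) = (5 + 8 + 4 + 6 + 6) / 5 = 29/5 = 5.8
  mean(X_2) = (3 + 7 + 4 + 3 + 7) / 5 = 24/5 = 4.8
  mean(X_3) = (3 + 2 + 7 + 8 + 1) / 5 = 21/5 = 4.2

Step 2 — sample covariance S[i,j] = (1/(n-1)) · Σ_k (x_{k,i} - mean_i) · (x_{k,j} - mean_j), with n-1 = 4.
  S[X_1,X_1] = ((-0.8)·(-0.8) + (2.2)·(2.2) + (-1.8)·(-1.8) + (0.2)·(0.2) + (0.2)·(0.2)) / 4 = 8.8/4 = 2.2
  S[X_1,X_2] = ((-0.8)·(-1.8) + (2.2)·(2.2) + (-1.8)·(-0.8) + (0.2)·(-1.8) + (0.2)·(2.2)) / 4 = 7.8/4 = 1.95
  S[X_1,X_3] = ((-0.8)·(-1.2) + (2.2)·(-2.2) + (-1.8)·(2.8) + (0.2)·(3.8) + (0.2)·(-3.2)) / 4 = -8.8/4 = -2.2
  S[X_2,X_2] = ((-1.8)·(-1.8) + (2.2)·(2.2) + (-0.8)·(-0.8) + (-1.8)·(-1.8) + (2.2)·(2.2)) / 4 = 16.8/4 = 4.2
  S[X_2,X_3] = ((-1.8)·(-1.2) + (2.2)·(-2.2) + (-0.8)·(2.8) + (-1.8)·(3.8) + (2.2)·(-3.2)) / 4 = -18.8/4 = -4.7
  S[X_3,X_3] = ((-1.2)·(-1.2) + (-2.2)·(-2.2) + (2.8)·(2.8) + (3.8)·(3.8) + (-3.2)·(-3.2)) / 4 = 38.8/4 = 9.7

S is symmetric (S[j,i] = S[i,j]). Assembling:

S = [[2.2, 1.95, -2.2],
 [1.95, 4.2, -4.7],
 [-2.2, -4.7, 9.7]]


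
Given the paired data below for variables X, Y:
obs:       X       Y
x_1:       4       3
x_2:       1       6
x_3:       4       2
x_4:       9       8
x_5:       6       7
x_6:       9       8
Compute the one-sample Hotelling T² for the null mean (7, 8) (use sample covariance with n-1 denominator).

Step 1 — sample mean vector:
  mean(X) = (4 + 1 + 4 + 9 + 6 + 9) / 6 = 33/6 = 5.5
  mean(Y) = (3 + 6 + 2 + 8 + 7 + 8) / 6 = 34/6 = 5.6667
  x̄ = (5.5, 5.6667),  deviation x̄ - mu_0 = (5.5, 5.6667) - (7, 8) = (-1.5, -2.3333).

Step 2 — sample covariance matrix, S[i,j] = (1/(n-1)) · Σ_k (x_{k,i} - mean_i) · (x_{k,j} - mean_j), divisor n-1 = 5:
  S[X,X] = ((-1.5)·(-1.5) + (-4.5)·(-4.5) + (-1.5)·(-1.5) + (3.5)·(3.5) + (0.5)·(0.5) + (3.5)·(3.5)) / 5 = 49.5/5 = 9.9
  S[X,Y] = ((-1.5)·(-2.6667) + (-4.5)·(0.3333) + (-1.5)·(-3.6667) + (3.5)·(2.3333) + (0.5)·(1.3333) + (3.5)·(2.3333)) / 5 = 25/5 = 5
  S[Y,Y] = ((-2.6667)·(-2.6667) + (0.3333)·(0.3333) + (-3.6667)·(-3.6667) + (2.3333)·(2.3333) + (1.3333)·(1.3333) + (2.3333)·(2.3333)) / 5 = 33.3333/5 = 6.6667
  S = [[9.9, 5],
 [5, 6.6667]].

Step 3 — invert S. det(S) = 9.9·6.6667 - (5)² = 41.
  S^{-1} = (1/det) · [[d, -b], [-b, a]] = [[0.1626, -0.122],
 [-0.122, 0.2415]].

Step 4 — quadratic form (x̄ - mu_0)^T · S^{-1} · (x̄ - mu_0):
  S^{-1} · (x̄ - mu_0) = (0.0407, -0.3805),
  (x̄ - mu_0)^T · [...] = (-1.5)·(0.0407) + (-2.3333)·(-0.3805) = 0.8268.

Step 5 — scale by n: T² = 6 · 0.8268 = 4.961.

T² ≈ 4.961
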